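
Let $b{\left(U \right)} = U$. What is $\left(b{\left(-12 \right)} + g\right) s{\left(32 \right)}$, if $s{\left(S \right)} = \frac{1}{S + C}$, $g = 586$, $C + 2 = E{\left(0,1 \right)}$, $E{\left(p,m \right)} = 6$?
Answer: $\frac{287}{18} \approx 15.944$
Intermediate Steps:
$C = 4$ ($C = -2 + 6 = 4$)
$s{\left(S \right)} = \frac{1}{4 + S}$ ($s{\left(S \right)} = \frac{1}{S + 4} = \frac{1}{4 + S}$)
$\left(b{\left(-12 \right)} + g\right) s{\left(32 \right)} = \frac{-12 + 586}{4 + 32} = \frac{574}{36} = 574 \cdot \frac{1}{36} = \frac{287}{18}$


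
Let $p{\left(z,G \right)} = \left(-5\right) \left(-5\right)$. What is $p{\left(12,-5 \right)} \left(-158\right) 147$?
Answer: $-580650$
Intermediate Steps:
$p{\left(z,G \right)} = 25$
$p{\left(12,-5 \right)} \left(-158\right) 147 = 25 \left(-158\right) 147 = \left(-3950\right) 147 = -580650$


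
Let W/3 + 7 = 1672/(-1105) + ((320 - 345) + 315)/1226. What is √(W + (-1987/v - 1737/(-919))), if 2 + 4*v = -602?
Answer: I*√86417263766032985365970/93997263685 ≈ 3.1274*I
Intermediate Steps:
v = -151 (v = -½ + (¼)*(-602) = -½ - 301/2 = -151)
W = -16818798/677365 (W = -21 + 3*(1672/(-1105) + ((320 - 345) + 315)/1226) = -21 + 3*(1672*(-1/1105) + (-25 + 315)*(1/1226)) = -21 + 3*(-1672/1105 + 290*(1/1226)) = -21 + 3*(-1672/1105 + 145/613) = -21 + 3*(-864711/677365) = -21 - 2594133/677365 = -16818798/677365 ≈ -24.830)
√(W + (-1987/v - 1737/(-919))) = √(-16818798/677365 + (-1987/(-151) - 1737/(-919))) = √(-16818798/677365 + (-1987*(-1/151) - 1737*(-1/919))) = √(-16818798/677365 + (1987/151 + 1737/919)) = √(-16818798/677365 + 2088340/138769) = √(-919359355562/93997263685) = I*√86417263766032985365970/93997263685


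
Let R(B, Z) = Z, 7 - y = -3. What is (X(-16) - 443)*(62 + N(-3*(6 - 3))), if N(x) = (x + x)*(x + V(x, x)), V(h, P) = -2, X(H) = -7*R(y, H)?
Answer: -86060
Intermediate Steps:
y = 10 (y = 7 - 1*(-3) = 7 + 3 = 10)
X(H) = -7*H
N(x) = 2*x*(-2 + x) (N(x) = (x + x)*(x - 2) = (2*x)*(-2 + x) = 2*x*(-2 + x))
(X(-16) - 443)*(62 + N(-3*(6 - 3))) = (-7*(-16) - 443)*(62 + 2*(-3*(6 - 3))*(-2 - 3*(6 - 3))) = (112 - 443)*(62 + 2*(-3*3)*(-2 - 3*3)) = -331*(62 + 2*(-9)*(-2 - 9)) = -331*(62 + 2*(-9)*(-11)) = -331*(62 + 198) = -331*260 = -86060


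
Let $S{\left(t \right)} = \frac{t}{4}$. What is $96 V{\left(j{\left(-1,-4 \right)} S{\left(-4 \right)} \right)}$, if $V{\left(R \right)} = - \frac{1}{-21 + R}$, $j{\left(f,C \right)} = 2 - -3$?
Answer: $\frac{48}{13} \approx 3.6923$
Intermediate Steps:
$S{\left(t \right)} = \frac{t}{4}$ ($S{\left(t \right)} = t \frac{1}{4} = \frac{t}{4}$)
$j{\left(f,C \right)} = 5$ ($j{\left(f,C \right)} = 2 + 3 = 5$)
$96 V{\left(j{\left(-1,-4 \right)} S{\left(-4 \right)} \right)} = 96 \left(- \frac{1}{-21 + 5 \cdot \frac{1}{4} \left(-4\right)}\right) = 96 \left(- \frac{1}{-21 + 5 \left(-1\right)}\right) = 96 \left(- \frac{1}{-21 - 5}\right) = 96 \left(- \frac{1}{-26}\right) = 96 \left(\left(-1\right) \left(- \frac{1}{26}\right)\right) = 96 \cdot \frac{1}{26} = \frac{48}{13}$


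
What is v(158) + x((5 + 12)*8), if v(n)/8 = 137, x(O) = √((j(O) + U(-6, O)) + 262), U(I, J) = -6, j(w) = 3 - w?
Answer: 1096 + √123 ≈ 1107.1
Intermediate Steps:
x(O) = √(259 - O) (x(O) = √(((3 - O) - 6) + 262) = √((-3 - O) + 262) = √(259 - O))
v(n) = 1096 (v(n) = 8*137 = 1096)
v(158) + x((5 + 12)*8) = 1096 + √(259 - (5 + 12)*8) = 1096 + √(259 - 17*8) = 1096 + √(259 - 1*136) = 1096 + √(259 - 136) = 1096 + √123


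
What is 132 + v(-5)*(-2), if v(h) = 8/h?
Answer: 676/5 ≈ 135.20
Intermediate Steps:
132 + v(-5)*(-2) = 132 + (8/(-5))*(-2) = 132 + (8*(-⅕))*(-2) = 132 - 8/5*(-2) = 132 + 16/5 = 676/5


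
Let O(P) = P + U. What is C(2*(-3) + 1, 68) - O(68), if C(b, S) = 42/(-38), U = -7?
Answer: -1180/19 ≈ -62.105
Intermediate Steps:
O(P) = -7 + P (O(P) = P - 7 = -7 + P)
C(b, S) = -21/19 (C(b, S) = 42*(-1/38) = -21/19)
C(2*(-3) + 1, 68) - O(68) = -21/19 - (-7 + 68) = -21/19 - 1*61 = -21/19 - 61 = -1180/19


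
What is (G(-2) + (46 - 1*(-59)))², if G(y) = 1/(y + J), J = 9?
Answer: 541696/49 ≈ 11055.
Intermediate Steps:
G(y) = 1/(9 + y) (G(y) = 1/(y + 9) = 1/(9 + y))
(G(-2) + (46 - 1*(-59)))² = (1/(9 - 2) + (46 - 1*(-59)))² = (1/7 + (46 + 59))² = (⅐ + 105)² = (736/7)² = 541696/49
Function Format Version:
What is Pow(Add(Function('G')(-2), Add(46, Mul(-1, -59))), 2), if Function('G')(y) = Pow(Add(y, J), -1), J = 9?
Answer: Rational(541696, 49) ≈ 11055.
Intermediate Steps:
Function('G')(y) = Pow(Add(9, y), -1) (Function('G')(y) = Pow(Add(y, 9), -1) = Pow(Add(9, y), -1))
Pow(Add(Function('G')(-2), Add(46, Mul(-1, -59))), 2) = Pow(Add(Pow(Add(9, -2), -1), Add(46, Mul(-1, -59))), 2) = Pow(Add(Pow(7, -1), Add(46, 59)), 2) = Pow(Add(Rational(1, 7), 105), 2) = Pow(Rational(736, 7), 2) = Rational(541696, 49)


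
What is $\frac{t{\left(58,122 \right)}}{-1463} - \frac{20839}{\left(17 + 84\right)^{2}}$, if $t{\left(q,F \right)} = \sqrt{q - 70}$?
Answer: $- \frac{20839}{10201} - \frac{2 i \sqrt{3}}{1463} \approx -2.0428 - 0.0023678 i$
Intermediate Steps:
$t{\left(q,F \right)} = \sqrt{-70 + q}$
$\frac{t{\left(58,122 \right)}}{-1463} - \frac{20839}{\left(17 + 84\right)^{2}} = \frac{\sqrt{-70 + 58}}{-1463} - \frac{20839}{\left(17 + 84\right)^{2}} = \sqrt{-12} \left(- \frac{1}{1463}\right) - \frac{20839}{101^{2}} = 2 i \sqrt{3} \left(- \frac{1}{1463}\right) - \frac{20839}{10201} = - \frac{2 i \sqrt{3}}{1463} - \frac{20839}{10201} = - \frac{20839}{10201} - \frac{2 i \sqrt{3}}{1463}$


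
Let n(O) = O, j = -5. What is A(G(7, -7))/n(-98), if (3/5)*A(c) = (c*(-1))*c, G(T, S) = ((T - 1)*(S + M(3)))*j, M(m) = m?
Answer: 12000/49 ≈ 244.90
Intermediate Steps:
G(T, S) = -5*(-1 + T)*(3 + S) (G(T, S) = ((T - 1)*(S + 3))*(-5) = ((-1 + T)*(3 + S))*(-5) = -5*(-1 + T)*(3 + S))
A(c) = -5*c²/3 (A(c) = 5*((c*(-1))*c)/3 = 5*((-c)*c)/3 = 5*(-c²)/3 = -5*c²/3)
A(G(7, -7))/n(-98) = -5*(15 - 15*7 + 5*(-7) - 5*(-7)*7)²/3/(-98) = -5*(15 - 105 - 35 + 245)²/3*(-1/98) = -5/3*120²*(-1/98) = -5/3*14400*(-1/98) = -24000*(-1/98) = 12000/49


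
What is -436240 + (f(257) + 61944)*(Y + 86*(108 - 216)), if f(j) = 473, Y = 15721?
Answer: 401092321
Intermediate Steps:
-436240 + (f(257) + 61944)*(Y + 86*(108 - 216)) = -436240 + (473 + 61944)*(15721 + 86*(108 - 216)) = -436240 + 62417*(15721 + 86*(-108)) = -436240 + 62417*(15721 - 9288) = -436240 + 62417*6433 = -436240 + 401528561 = 401092321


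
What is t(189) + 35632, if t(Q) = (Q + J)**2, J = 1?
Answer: 71732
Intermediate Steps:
t(Q) = (1 + Q)**2 (t(Q) = (Q + 1)**2 = (1 + Q)**2)
t(189) + 35632 = (1 + 189)**2 + 35632 = 190**2 + 35632 = 36100 + 35632 = 71732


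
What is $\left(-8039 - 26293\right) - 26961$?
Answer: $-61293$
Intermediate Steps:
$\left(-8039 - 26293\right) - 26961 = -34332 - 26961 = -61293$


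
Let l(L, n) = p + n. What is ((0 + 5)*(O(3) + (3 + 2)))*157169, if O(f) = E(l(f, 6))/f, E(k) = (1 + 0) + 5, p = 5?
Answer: 5500915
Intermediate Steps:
l(L, n) = 5 + n
E(k) = 6 (E(k) = 1 + 5 = 6)
O(f) = 6/f
((0 + 5)*(O(3) + (3 + 2)))*157169 = ((0 + 5)*(6/3 + (3 + 2)))*157169 = (5*(6*(⅓) + 5))*157169 = (5*(2 + 5))*157169 = (5*7)*157169 = 35*157169 = 5500915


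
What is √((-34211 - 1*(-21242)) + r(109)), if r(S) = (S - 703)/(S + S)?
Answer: 3*I*√17124118/109 ≈ 113.89*I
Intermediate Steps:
r(S) = (-703 + S)/(2*S) (r(S) = (-703 + S)/((2*S)) = (-703 + S)*(1/(2*S)) = (-703 + S)/(2*S))
√((-34211 - 1*(-21242)) + r(109)) = √((-34211 - 1*(-21242)) + (½)*(-703 + 109)/109) = √((-34211 + 21242) + (½)*(1/109)*(-594)) = √(-12969 - 297/109) = √(-1413918/109) = 3*I*√17124118/109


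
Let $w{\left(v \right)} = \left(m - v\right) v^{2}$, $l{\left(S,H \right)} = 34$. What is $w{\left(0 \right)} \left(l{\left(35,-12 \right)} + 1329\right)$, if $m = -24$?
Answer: $0$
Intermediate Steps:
$w{\left(v \right)} = v^{2} \left(-24 - v\right)$ ($w{\left(v \right)} = \left(-24 - v\right) v^{2} = v^{2} \left(-24 - v\right)$)
$w{\left(0 \right)} \left(l{\left(35,-12 \right)} + 1329\right) = 0^{2} \left(-24 - 0\right) \left(34 + 1329\right) = 0 \left(-24 + 0\right) 1363 = 0 \left(-24\right) 1363 = 0 \cdot 1363 = 0$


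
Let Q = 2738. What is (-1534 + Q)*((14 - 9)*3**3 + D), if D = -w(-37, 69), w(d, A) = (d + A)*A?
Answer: -2495892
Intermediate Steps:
w(d, A) = A*(A + d) (w(d, A) = (A + d)*A = A*(A + d))
D = -2208 (D = -69*(69 - 37) = -69*32 = -1*2208 = -2208)
(-1534 + Q)*((14 - 9)*3**3 + D) = (-1534 + 2738)*((14 - 9)*3**3 - 2208) = 1204*(5*27 - 2208) = 1204*(135 - 2208) = 1204*(-2073) = -2495892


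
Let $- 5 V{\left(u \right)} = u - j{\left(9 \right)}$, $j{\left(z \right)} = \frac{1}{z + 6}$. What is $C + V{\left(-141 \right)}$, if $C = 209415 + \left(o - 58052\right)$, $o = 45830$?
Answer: $\frac{14791591}{75} \approx 1.9722 \cdot 10^{5}$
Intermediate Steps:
$j{\left(z \right)} = \frac{1}{6 + z}$
$V{\left(u \right)} = \frac{1}{75} - \frac{u}{5}$ ($V{\left(u \right)} = - \frac{u - \frac{1}{6 + 9}}{5} = - \frac{u - \frac{1}{15}}{5} = - \frac{- \frac{1}{15} + u}{5} = \frac{1}{75} - \frac{u}{5}$)
$C = 197193$ ($C = 209415 + \left(45830 - 58052\right) = 209415 - 12222 = 197193$)
$C + V{\left(-141 \right)} = 197193 + \left(\frac{1}{75} - - \frac{141}{5}\right) = 197193 + \left(\frac{1}{75} + \frac{141}{5}\right) = 197193 + \frac{2116}{75} = \frac{14791591}{75}$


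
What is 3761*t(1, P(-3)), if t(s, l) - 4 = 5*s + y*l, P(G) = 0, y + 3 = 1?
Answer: 33849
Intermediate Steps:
y = -2 (y = -3 + 1 = -2)
t(s, l) = 4 - 2*l + 5*s (t(s, l) = 4 + (5*s - 2*l) = 4 + (-2*l + 5*s) = 4 - 2*l + 5*s)
3761*t(1, P(-3)) = 3761*(4 - 2*0 + 5*1) = 3761*(4 + 0 + 5) = 3761*9 = 33849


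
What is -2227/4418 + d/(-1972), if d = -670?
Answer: -178948/1089037 ≈ -0.16432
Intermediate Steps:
-2227/4418 + d/(-1972) = -2227/4418 - 670/(-1972) = -2227*1/4418 - 670*(-1/1972) = -2227/4418 + 335/986 = -178948/1089037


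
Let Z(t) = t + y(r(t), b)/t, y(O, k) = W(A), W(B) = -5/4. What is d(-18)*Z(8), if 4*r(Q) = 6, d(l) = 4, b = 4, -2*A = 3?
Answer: 251/8 ≈ 31.375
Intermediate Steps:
A = -3/2 (A = -½*3 = -3/2 ≈ -1.5000)
W(B) = -5/4 (W(B) = -5*¼ = -5/4)
r(Q) = 3/2 (r(Q) = (¼)*6 = 3/2)
y(O, k) = -5/4
Z(t) = t - 5/(4*t)
d(-18)*Z(8) = 4*(8 - 5/4/8) = 4*(8 - 5/4*⅛) = 4*(8 - 5/32) = 4*(251/32) = 251/8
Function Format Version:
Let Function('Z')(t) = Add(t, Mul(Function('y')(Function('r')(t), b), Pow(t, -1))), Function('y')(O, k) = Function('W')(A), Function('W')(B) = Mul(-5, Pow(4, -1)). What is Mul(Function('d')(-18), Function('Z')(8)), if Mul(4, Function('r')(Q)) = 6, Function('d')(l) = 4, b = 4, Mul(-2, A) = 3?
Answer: Rational(251, 8) ≈ 31.375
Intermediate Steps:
A = Rational(-3, 2) (A = Mul(Rational(-1, 2), 3) = Rational(-3, 2) ≈ -1.5000)
Function('W')(B) = Rational(-5, 4) (Function('W')(B) = Mul(-5, Rational(1, 4)) = Rational(-5, 4))
Function('r')(Q) = Rational(3, 2) (Function('r')(Q) = Mul(Rational(1, 4), 6) = Rational(3, 2))
Function('y')(O, k) = Rational(-5, 4)
Function('Z')(t) = Add(t, Mul(Rational(-5, 4), Pow(t, -1)))
Mul(Function('d')(-18), Function('Z')(8)) = Mul(4, Add(8, Mul(Rational(-5, 4), Pow(8, -1)))) = Mul(4, Add(8, Mul(Rational(-5, 4), Rational(1, 8)))) = Mul(4, Add(8, Rational(-5, 32))) = Mul(4, Rational(251, 32)) = Rational(251, 8)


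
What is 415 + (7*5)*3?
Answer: 520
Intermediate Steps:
415 + (7*5)*3 = 415 + 35*3 = 415 + 105 = 520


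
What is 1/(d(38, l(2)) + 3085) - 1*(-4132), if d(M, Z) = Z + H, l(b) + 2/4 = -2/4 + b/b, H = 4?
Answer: 12763749/3089 ≈ 4132.0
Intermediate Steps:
l(b) = 0 (l(b) = -1/2 + (-2/4 + b/b) = -1/2 + (-2*1/4 + 1) = -1/2 + (-1/2 + 1) = -1/2 + 1/2 = 0)
d(M, Z) = 4 + Z (d(M, Z) = Z + 4 = 4 + Z)
1/(d(38, l(2)) + 3085) - 1*(-4132) = 1/((4 + 0) + 3085) - 1*(-4132) = 1/(4 + 3085) + 4132 = 1/3089 + 4132 = 12763749/3089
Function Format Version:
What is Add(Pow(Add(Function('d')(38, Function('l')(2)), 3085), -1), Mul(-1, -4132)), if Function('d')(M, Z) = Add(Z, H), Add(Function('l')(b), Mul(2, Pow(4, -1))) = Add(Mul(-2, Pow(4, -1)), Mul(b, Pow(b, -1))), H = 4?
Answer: Rational(12763749, 3089) ≈ 4132.0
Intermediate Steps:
Function('l')(b) = 0 (Function('l')(b) = Add(Rational(-1, 2), Add(Mul(-2, Pow(4, -1)), Mul(b, Pow(b, -1)))) = Add(Rational(-1, 2), Add(Mul(-2, Rational(1, 4)), 1)) = Add(Rational(-1, 2), Add(Rational(-1, 2), 1)) = Add(Rational(-1, 2), Rational(1, 2)) = 0)
Function('d')(M, Z) = Add(4, Z) (Function('d')(M, Z) = Add(Z, 4) = Add(4, Z))
Add(Pow(Add(Function('d')(38, Function('l')(2)), 3085), -1), Mul(-1, -4132)) = Add(Pow(Add(Add(4, 0), 3085), -1), Mul(-1, -4132)) = Add(Pow(Add(4, 3085), -1), 4132) = Add(Pow(3089, -1), 4132) = Add(Rational(1, 3089), 4132) = Rational(12763749, 3089)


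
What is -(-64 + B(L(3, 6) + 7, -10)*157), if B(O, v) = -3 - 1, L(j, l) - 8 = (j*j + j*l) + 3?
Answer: 692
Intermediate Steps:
L(j, l) = 11 + j² + j*l (L(j, l) = 8 + ((j*j + j*l) + 3) = 8 + ((j² + j*l) + 3) = 8 + (3 + j² + j*l) = 11 + j² + j*l)
B(O, v) = -4
-(-64 + B(L(3, 6) + 7, -10)*157) = -(-64 - 4*157) = -(-64 - 628) = -1*(-692) = 692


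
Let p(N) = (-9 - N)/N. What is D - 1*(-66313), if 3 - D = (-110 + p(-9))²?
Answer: 54216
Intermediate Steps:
p(N) = (-9 - N)/N
D = -12097 (D = 3 - (-110 + (-9 - 1*(-9))/(-9))² = 3 - (-110 - (-9 + 9)/9)² = 3 - (-110 - ⅑*0)² = 3 - (-110 + 0)² = 3 - 1*(-110)² = 3 - 1*12100 = 3 - 12100 = -12097)
D - 1*(-66313) = -12097 - 1*(-66313) = -12097 + 66313 = 54216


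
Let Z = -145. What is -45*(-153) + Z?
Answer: 6740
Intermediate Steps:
-45*(-153) + Z = -45*(-153) - 145 = 6885 - 145 = 6740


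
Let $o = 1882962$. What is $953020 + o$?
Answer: $2835982$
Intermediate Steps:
$953020 + o = 953020 + 1882962 = 2835982$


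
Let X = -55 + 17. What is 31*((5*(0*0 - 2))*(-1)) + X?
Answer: 272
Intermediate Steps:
X = -38
31*((5*(0*0 - 2))*(-1)) + X = 31*((5*(0*0 - 2))*(-1)) - 38 = 31*((5*(0 - 2))*(-1)) - 38 = 31*((5*(-2))*(-1)) - 38 = 31*(-10*(-1)) - 38 = 31*10 - 38 = 310 - 38 = 272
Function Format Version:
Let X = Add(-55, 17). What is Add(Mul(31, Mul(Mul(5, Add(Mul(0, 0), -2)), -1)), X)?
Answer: 272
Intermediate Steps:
X = -38
Add(Mul(31, Mul(Mul(5, Add(Mul(0, 0), -2)), -1)), X) = Add(Mul(31, Mul(Mul(5, Add(Mul(0, 0), -2)), -1)), -38) = Add(Mul(31, Mul(Mul(5, Add(0, -2)), -1)), -38) = Add(Mul(31, Mul(Mul(5, -2), -1)), -38) = Add(Mul(31, Mul(-10, -1)), -38) = Add(Mul(31, 10), -38) = Add(310, -38) = 272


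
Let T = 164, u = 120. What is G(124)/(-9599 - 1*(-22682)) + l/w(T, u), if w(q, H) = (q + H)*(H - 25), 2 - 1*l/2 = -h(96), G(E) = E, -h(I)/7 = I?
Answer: -709285/17648967 ≈ -0.040188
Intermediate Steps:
h(I) = -7*I
l = -1340 (l = 4 - (-2)*(-7*96) = 4 - (-2)*(-672) = 4 - 2*672 = 4 - 1344 = -1340)
w(q, H) = (-25 + H)*(H + q) (w(q, H) = (H + q)*(-25 + H) = (-25 + H)*(H + q))
G(124)/(-9599 - 1*(-22682)) + l/w(T, u) = 124/(-9599 - 1*(-22682)) - 1340/(120**2 - 25*120 - 25*164 + 120*164) = 124/(-9599 + 22682) - 1340/(14400 - 3000 - 4100 + 19680) = 124/13083 - 1340/26980 = 124*(1/13083) - 1340*1/26980 = 124/13083 - 67/1349 = -709285/17648967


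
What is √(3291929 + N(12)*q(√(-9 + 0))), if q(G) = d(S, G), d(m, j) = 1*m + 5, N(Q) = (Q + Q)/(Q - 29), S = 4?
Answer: √951363809/17 ≈ 1814.4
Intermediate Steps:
N(Q) = 2*Q/(-29 + Q) (N(Q) = (2*Q)/(-29 + Q) = 2*Q/(-29 + Q))
d(m, j) = 5 + m (d(m, j) = m + 5 = 5 + m)
q(G) = 9 (q(G) = 5 + 4 = 9)
√(3291929 + N(12)*q(√(-9 + 0))) = √(3291929 + (2*12/(-29 + 12))*9) = √(3291929 + (2*12/(-17))*9) = √(3291929 + (2*12*(-1/17))*9) = √(3291929 - 24/17*9) = √(3291929 - 216/17) = √(55962577/17) = √951363809/17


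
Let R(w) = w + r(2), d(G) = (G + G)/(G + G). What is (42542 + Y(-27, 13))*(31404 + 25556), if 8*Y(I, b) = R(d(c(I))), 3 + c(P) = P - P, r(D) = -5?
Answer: 2423163840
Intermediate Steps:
c(P) = -3 (c(P) = -3 + (P - P) = -3 + 0 = -3)
d(G) = 1 (d(G) = (2*G)/((2*G)) = (2*G)*(1/(2*G)) = 1)
R(w) = -5 + w (R(w) = w - 5 = -5 + w)
Y(I, b) = -½ (Y(I, b) = (-5 + 1)/8 = (⅛)*(-4) = -½)
(42542 + Y(-27, 13))*(31404 + 25556) = (42542 - ½)*(31404 + 25556) = (85083/2)*56960 = 2423163840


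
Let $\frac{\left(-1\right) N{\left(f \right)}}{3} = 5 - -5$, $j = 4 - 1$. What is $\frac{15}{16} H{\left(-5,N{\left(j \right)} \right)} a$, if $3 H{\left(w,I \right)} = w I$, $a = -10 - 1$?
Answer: $- \frac{4125}{8} \approx -515.63$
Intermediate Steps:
$j = 3$ ($j = 4 - 1 = 3$)
$N{\left(f \right)} = -30$ ($N{\left(f \right)} = - 3 \left(5 - -5\right) = - 3 \left(5 + 5\right) = \left(-3\right) 10 = -30$)
$a = -11$
$H{\left(w,I \right)} = \frac{I w}{3}$ ($H{\left(w,I \right)} = \frac{w I}{3} = \frac{I w}{3}$)
$\frac{15}{16} H{\left(-5,N{\left(j \right)} \right)} a = \frac{15}{16} \cdot \frac{1}{3} \left(-30\right) \left(-5\right) \left(-11\right) = 15 \cdot \frac{1}{16} \cdot 50 \left(-11\right) = \frac{15}{16} \cdot 50 \left(-11\right) = \frac{375}{8} \left(-11\right) = - \frac{4125}{8}$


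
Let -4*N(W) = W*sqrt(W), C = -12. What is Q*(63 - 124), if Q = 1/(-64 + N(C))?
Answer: 976/1051 + 183*I*sqrt(3)/2102 ≈ 0.92864 + 0.15079*I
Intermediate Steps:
N(W) = -W**(3/2)/4 (N(W) = -W*sqrt(W)/4 = -W**(3/2)/4)
Q = 1/(-64 + 6*I*sqrt(3)) (Q = 1/(-64 - (-6)*I*sqrt(3)) = 1/(-64 + 6*I*sqrt(3)) ≈ -0.015224 - 0.002472*I)
Q*(63 - 124) = (-16/1051 - 3*I*sqrt(3)/2102)*(63 - 124) = (-16/1051 - 3*I*sqrt(3)/2102)*(-61) = 976/1051 + 183*I*sqrt(3)/2102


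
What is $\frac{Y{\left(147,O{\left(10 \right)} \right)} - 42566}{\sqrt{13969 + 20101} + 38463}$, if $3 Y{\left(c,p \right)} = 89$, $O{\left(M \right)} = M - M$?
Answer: $- \frac{1636074989}{1479368299} + \frac{127609 \sqrt{34070}}{4438104897} \approx -1.1006$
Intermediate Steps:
$O{\left(M \right)} = 0$
$Y{\left(c,p \right)} = \frac{89}{3}$ ($Y{\left(c,p \right)} = \frac{1}{3} \cdot 89 = \frac{89}{3}$)
$\frac{Y{\left(147,O{\left(10 \right)} \right)} - 42566}{\sqrt{13969 + 20101} + 38463} = \frac{\frac{89}{3} - 42566}{\sqrt{13969 + 20101} + 38463} = - \frac{127609}{3 \left(\sqrt{34070} + 38463\right)} = - \frac{127609}{3 \left(38463 + \sqrt{34070}\right)}$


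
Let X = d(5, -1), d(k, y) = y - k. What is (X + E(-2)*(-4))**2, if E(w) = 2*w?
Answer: 100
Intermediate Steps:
X = -6 (X = -1 - 1*5 = -1 - 5 = -6)
(X + E(-2)*(-4))**2 = (-6 + (2*(-2))*(-4))**2 = (-6 - 4*(-4))**2 = (-6 + 16)**2 = 10**2 = 100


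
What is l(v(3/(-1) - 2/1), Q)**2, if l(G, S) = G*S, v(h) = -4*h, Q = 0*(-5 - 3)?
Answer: 0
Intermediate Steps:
Q = 0 (Q = 0*(-8) = 0)
l(v(3/(-1) - 2/1), Q)**2 = (-4*(3/(-1) - 2/1)*0)**2 = (-4*(3*(-1) - 2*1)*0)**2 = (-4*(-3 - 2)*0)**2 = (-4*(-5)*0)**2 = (20*0)**2 = 0**2 = 0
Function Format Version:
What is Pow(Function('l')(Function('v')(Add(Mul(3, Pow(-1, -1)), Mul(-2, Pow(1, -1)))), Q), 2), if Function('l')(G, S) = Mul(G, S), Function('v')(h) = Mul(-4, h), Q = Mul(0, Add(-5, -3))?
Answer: 0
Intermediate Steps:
Q = 0 (Q = Mul(0, -8) = 0)
Pow(Function('l')(Function('v')(Add(Mul(3, Pow(-1, -1)), Mul(-2, Pow(1, -1)))), Q), 2) = Pow(Mul(Mul(-4, Add(Mul(3, Pow(-1, -1)), Mul(-2, Pow(1, -1)))), 0), 2) = Pow(Mul(Mul(-4, Add(Mul(3, -1), Mul(-2, 1))), 0), 2) = Pow(Mul(Mul(-4, Add(-3, -2)), 0), 2) = Pow(Mul(Mul(-4, -5), 0), 2) = Pow(Mul(20, 0), 2) = Pow(0, 2) = 0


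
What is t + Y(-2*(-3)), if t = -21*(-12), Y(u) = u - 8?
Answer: 250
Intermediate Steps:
Y(u) = -8 + u
t = 252
t + Y(-2*(-3)) = 252 + (-8 - 2*(-3)) = 252 + (-8 + 6) = 252 - 2 = 250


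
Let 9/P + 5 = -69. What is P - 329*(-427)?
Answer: 10395733/74 ≈ 1.4048e+5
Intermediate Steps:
P = -9/74 (P = 9/(-5 - 69) = 9/(-74) = 9*(-1/74) = -9/74 ≈ -0.12162)
P - 329*(-427) = -9/74 - 329*(-427) = -9/74 + 140483 = 10395733/74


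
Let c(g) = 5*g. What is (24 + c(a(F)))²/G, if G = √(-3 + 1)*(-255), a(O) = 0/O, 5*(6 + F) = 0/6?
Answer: 96*I*√2/85 ≈ 1.5972*I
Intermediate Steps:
F = -6 (F = -6 + (0/6)/5 = -6 + (0*(⅙))/5 = -6 + (⅕)*0 = -6 + 0 = -6)
a(O) = 0
G = -255*I*√2 (G = √(-2)*(-255) = (I*√2)*(-255) = -255*I*√2 ≈ -360.62*I)
(24 + c(a(F)))²/G = (24 + 5*0)²/((-255*I*√2)) = (24 + 0)²*(I*√2/510) = 24²*(I*√2/510) = 576*(I*√2/510) = 96*I*√2/85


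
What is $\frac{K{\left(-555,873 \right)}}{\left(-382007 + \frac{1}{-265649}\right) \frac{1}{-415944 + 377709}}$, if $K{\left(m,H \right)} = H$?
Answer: $\frac{8867139146595}{101479777544} \approx 87.378$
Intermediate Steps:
$\frac{K{\left(-555,873 \right)}}{\left(-382007 + \frac{1}{-265649}\right) \frac{1}{-415944 + 377709}} = \frac{873}{\left(-382007 + \frac{1}{-265649}\right) \frac{1}{-415944 + 377709}} = \frac{873}{\left(-382007 - \frac{1}{265649}\right) \frac{1}{-38235}} = \frac{873}{\left(- \frac{101479777544}{265649}\right) \left(- \frac{1}{38235}\right)} = \frac{873}{\frac{101479777544}{10157089515}} = 873 \cdot \frac{10157089515}{101479777544} = \frac{8867139146595}{101479777544}$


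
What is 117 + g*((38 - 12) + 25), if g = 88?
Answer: 4605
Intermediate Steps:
117 + g*((38 - 12) + 25) = 117 + 88*((38 - 12) + 25) = 117 + 88*(26 + 25) = 117 + 88*51 = 117 + 4488 = 4605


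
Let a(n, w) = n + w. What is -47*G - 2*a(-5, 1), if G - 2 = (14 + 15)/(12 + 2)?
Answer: -2567/14 ≈ -183.36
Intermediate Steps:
G = 57/14 (G = 2 + (14 + 15)/(12 + 2) = 2 + 29/14 = 57/14 ≈ 4.0714)
-47*G - 2*a(-5, 1) = -47*57/14 - 2*(-5 + 1) = -2679/14 - 2*(-4) = -2679/14 + 8 = -2567/14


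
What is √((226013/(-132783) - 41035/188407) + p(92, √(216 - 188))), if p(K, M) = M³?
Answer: 2*√(-300401980217190987744 + 8762076840972077220654*√7)/25017246681 ≈ 12.093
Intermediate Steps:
√((226013/(-132783) - 41035/188407) + p(92, √(216 - 188))) = √((226013/(-132783) - 41035/188407) + (√(216 - 188))³) = √((226013*(-1/132783) - 41035*1/188407) + (√28)³) = √((-226013/132783 - 41035/188407) + (2*√7)³) = √(-48031181696/25017246681 + 56*√7)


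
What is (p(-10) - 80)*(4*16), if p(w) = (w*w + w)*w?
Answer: -62720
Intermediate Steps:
p(w) = w*(w + w²) (p(w) = (w² + w)*w = (w + w²)*w = w*(w + w²))
(p(-10) - 80)*(4*16) = ((-10)²*(1 - 10) - 80)*(4*16) = (100*(-9) - 80)*64 = (-900 - 80)*64 = -980*64 = -62720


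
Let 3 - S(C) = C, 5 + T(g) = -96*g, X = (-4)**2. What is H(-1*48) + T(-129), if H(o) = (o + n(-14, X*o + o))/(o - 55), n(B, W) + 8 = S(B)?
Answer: 1275076/103 ≈ 12379.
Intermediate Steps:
X = 16
T(g) = -5 - 96*g
S(C) = 3 - C
n(B, W) = -5 - B (n(B, W) = -8 + (3 - B) = -5 - B)
H(o) = (9 + o)/(-55 + o) (H(o) = (o + (-5 - 1*(-14)))/(o - 55) = (o + (-5 + 14))/(-55 + o) = (o + 9)/(-55 + o) = (9 + o)/(-55 + o))
H(-1*48) + T(-129) = (9 - 1*48)/(-55 - 1*48) + (-5 - 96*(-129)) = (9 - 48)/(-55 - 48) + (-5 + 12384) = -39/(-103) + 12379 = -1/103*(-39) + 12379 = 39/103 + 12379 = 1275076/103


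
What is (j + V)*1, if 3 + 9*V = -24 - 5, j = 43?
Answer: 355/9 ≈ 39.444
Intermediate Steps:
V = -32/9 (V = -⅓ + (-24 - 5)/9 = -⅓ + (⅑)*(-29) = -⅓ - 29/9 = -32/9 ≈ -3.5556)
(j + V)*1 = (43 - 32/9)*1 = (355/9)*1 = 355/9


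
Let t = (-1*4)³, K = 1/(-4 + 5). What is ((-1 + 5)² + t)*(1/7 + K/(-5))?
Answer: 96/35 ≈ 2.7429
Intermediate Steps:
K = 1 (K = 1/1 = 1)
t = -64 (t = (-4)³ = -64)
((-1 + 5)² + t)*(1/7 + K/(-5)) = ((-1 + 5)² - 64)*(1/7 + 1/(-5)) = (4² - 64)*(1*(⅐) + 1*(-⅕)) = (16 - 64)*(⅐ - ⅕) = -48*(-2/35) = 96/35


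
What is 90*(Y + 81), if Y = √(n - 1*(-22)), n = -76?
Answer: 7290 + 270*I*√6 ≈ 7290.0 + 661.36*I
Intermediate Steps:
Y = 3*I*√6 (Y = √(-76 - 1*(-22)) = √(-76 + 22) = √(-54) = 3*I*√6 ≈ 7.3485*I)
90*(Y + 81) = 90*(3*I*√6 + 81) = 90*(81 + 3*I*√6) = 7290 + 270*I*√6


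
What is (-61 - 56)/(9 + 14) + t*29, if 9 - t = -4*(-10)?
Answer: -20794/23 ≈ -904.09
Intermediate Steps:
t = -31 (t = 9 - (-4)*(-10) = 9 - 1*40 = 9 - 40 = -31)
(-61 - 56)/(9 + 14) + t*29 = (-61 - 56)/(9 + 14) - 31*29 = -117/23 - 899 = -20794/23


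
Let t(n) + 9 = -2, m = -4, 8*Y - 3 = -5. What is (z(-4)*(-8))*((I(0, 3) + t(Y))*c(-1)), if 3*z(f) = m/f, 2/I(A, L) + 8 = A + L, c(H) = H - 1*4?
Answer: -152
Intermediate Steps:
Y = -¼ (Y = 3/8 + (⅛)*(-5) = 3/8 - 5/8 = -¼ ≈ -0.25000)
c(H) = -4 + H (c(H) = H - 4 = -4 + H)
t(n) = -11 (t(n) = -9 - 2 = -11)
I(A, L) = 2/(-8 + A + L) (I(A, L) = 2/(-8 + (A + L)) = 2/(-8 + A + L))
z(f) = -4/(3*f) (z(f) = (-4/f)/3 = -4/(3*f))
(z(-4)*(-8))*((I(0, 3) + t(Y))*c(-1)) = (-4/3/(-4)*(-8))*((2/(-8 + 0 + 3) - 11)*(-4 - 1)) = (-4/3*(-¼)*(-8))*((2/(-5) - 11)*(-5)) = ((⅓)*(-8))*((2*(-⅕) - 11)*(-5)) = -8*(-⅖ - 11)*(-5)/3 = -(-152)*(-5)/5 = -8/3*57 = -152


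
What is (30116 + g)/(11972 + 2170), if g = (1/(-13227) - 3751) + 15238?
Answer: 275141440/93528117 ≈ 2.9418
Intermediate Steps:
g = 151938548/13227 (g = (-1/13227 - 3751) + 15238 = -49614478/13227 + 15238 = 151938548/13227 ≈ 11487.)
(30116 + g)/(11972 + 2170) = (30116 + 151938548/13227)/(11972 + 2170) = (550282880/13227)/14142 = (550282880/13227)*(1/14142) = 275141440/93528117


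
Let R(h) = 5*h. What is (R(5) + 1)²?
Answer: 676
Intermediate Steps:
(R(5) + 1)² = (5*5 + 1)² = (25 + 1)² = 26² = 676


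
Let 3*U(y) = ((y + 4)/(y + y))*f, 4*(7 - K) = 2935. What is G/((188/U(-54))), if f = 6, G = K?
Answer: -8075/2256 ≈ -3.5793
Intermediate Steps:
K = -2907/4 (K = 7 - 1/4*2935 = 7 - 2935/4 = -2907/4 ≈ -726.75)
G = -2907/4 ≈ -726.75
U(y) = (4 + y)/y (U(y) = (((y + 4)/(y + y))*6)/3 = (((4 + y)/((2*y)))*6)/3 = (((4 + y)*(1/(2*y)))*6)/3 = (((4 + y)/(2*y))*6)/3 = (3*(4 + y)/y)/3 = (4 + y)/y)
G/((188/U(-54))) = -2907/(4*(188/(((4 - 54)/(-54))))) = -2907/(4*(188/((-1/54*(-50))))) = -2907/(4*(188/(25/27))) = -2907/(4*(188*(27/25))) = -2907/(4*5076/25) = -2907/4*25/5076 = -8075/2256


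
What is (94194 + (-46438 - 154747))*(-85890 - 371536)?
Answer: 48940465166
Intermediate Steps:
(94194 + (-46438 - 154747))*(-85890 - 371536) = (94194 - 201185)*(-457426) = -106991*(-457426) = 48940465166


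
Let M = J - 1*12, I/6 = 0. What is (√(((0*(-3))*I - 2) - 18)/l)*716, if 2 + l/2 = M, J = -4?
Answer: -358*I*√5/9 ≈ -88.946*I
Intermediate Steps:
I = 0 (I = 6*0 = 0)
M = -16 (M = -4 - 1*12 = -4 - 12 = -16)
l = -36 (l = -4 + 2*(-16) = -4 - 32 = -36)
(√(((0*(-3))*I - 2) - 18)/l)*716 = (√(((0*(-3))*0 - 2) - 18)/(-36))*716 = (√((0*0 - 2) - 18)*(-1/36))*716 = (√((0 - 2) - 18)*(-1/36))*716 = (√(-2 - 18)*(-1/36))*716 = (√(-20)*(-1/36))*716 = ((2*I*√5)*(-1/36))*716 = -I*√5/18*716 = -358*I*√5/9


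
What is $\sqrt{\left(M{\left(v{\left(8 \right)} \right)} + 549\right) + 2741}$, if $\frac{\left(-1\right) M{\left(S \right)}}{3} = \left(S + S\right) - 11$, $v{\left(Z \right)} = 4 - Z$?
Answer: $\sqrt{3347} \approx 57.853$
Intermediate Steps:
$M{\left(S \right)} = 33 - 6 S$ ($M{\left(S \right)} = - 3 \left(\left(S + S\right) - 11\right) = - 3 \left(2 S - 11\right) = - 3 \left(-11 + 2 S\right) = 33 - 6 S$)
$\sqrt{\left(M{\left(v{\left(8 \right)} \right)} + 549\right) + 2741} = \sqrt{\left(\left(33 - 6 \left(4 - 8\right)\right) + 549\right) + 2741} = \sqrt{\left(\left(33 - -24\right) + 549\right) + 2741} = \sqrt{\left(\left(33 + 24\right) + 549\right) + 2741} = \sqrt{\left(57 + 549\right) + 2741} = \sqrt{606 + 2741} = \sqrt{3347}$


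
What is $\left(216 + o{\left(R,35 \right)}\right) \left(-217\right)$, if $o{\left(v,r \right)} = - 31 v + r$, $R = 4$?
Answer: $-27559$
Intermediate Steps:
$o{\left(v,r \right)} = r - 31 v$
$\left(216 + o{\left(R,35 \right)}\right) \left(-217\right) = \left(216 + \left(35 - 124\right)\right) \left(-217\right) = \left(216 - 89\right) \left(-217\right) = 127 \left(-217\right) = -27559$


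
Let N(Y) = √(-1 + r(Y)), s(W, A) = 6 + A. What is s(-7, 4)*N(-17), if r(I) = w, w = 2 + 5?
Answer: 10*√6 ≈ 24.495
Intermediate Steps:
w = 7
r(I) = 7
N(Y) = √6 (N(Y) = √(-1 + 7) = √6)
s(-7, 4)*N(-17) = (6 + 4)*√6 = 10*√6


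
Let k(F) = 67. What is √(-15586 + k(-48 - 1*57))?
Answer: I*√15519 ≈ 124.58*I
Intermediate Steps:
√(-15586 + k(-48 - 1*57)) = √(-15586 + 67) = √(-15519) = I*√15519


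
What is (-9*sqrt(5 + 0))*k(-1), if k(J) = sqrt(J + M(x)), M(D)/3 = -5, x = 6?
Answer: -36*I*sqrt(5) ≈ -80.498*I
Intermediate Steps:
M(D) = -15 (M(D) = 3*(-5) = -15)
k(J) = sqrt(-15 + J) (k(J) = sqrt(J - 15) = sqrt(-15 + J))
(-9*sqrt(5 + 0))*k(-1) = (-9*sqrt(5 + 0))*sqrt(-15 - 1) = (-9*sqrt(5))*sqrt(-16) = (-9*sqrt(5))*(4*I) = -36*I*sqrt(5)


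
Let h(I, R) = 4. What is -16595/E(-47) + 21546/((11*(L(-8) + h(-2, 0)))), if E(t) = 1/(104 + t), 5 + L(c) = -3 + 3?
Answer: -10426611/11 ≈ -9.4787e+5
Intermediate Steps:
L(c) = -5 (L(c) = -5 + (-3 + 3) = -5 + 0 = -5)
-16595/E(-47) + 21546/((11*(L(-8) + h(-2, 0)))) = -16595/(1/(104 - 47)) + 21546/((11*(-5 + 4))) = -16595/(1/57) + 21546/((11*(-1))) = -16595/1/57 + 21546/(-11) = -16595*57 + 21546*(-1/11) = -945915 - 21546/11 = -10426611/11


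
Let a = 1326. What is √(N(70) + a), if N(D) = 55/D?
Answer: 5*√10402/14 ≈ 36.425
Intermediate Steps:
√(N(70) + a) = √(55/70 + 1326) = √(55*(1/70) + 1326) = √(11/14 + 1326) = √(18575/14) = 5*√10402/14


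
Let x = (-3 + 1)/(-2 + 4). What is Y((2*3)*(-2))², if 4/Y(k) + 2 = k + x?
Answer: 16/225 ≈ 0.071111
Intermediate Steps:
x = -1 (x = -2/2 = -2*½ = -1)
Y(k) = 4/(-3 + k) (Y(k) = 4/(-2 + (k - 1)) = 4/(-2 + (-1 + k)) = 4/(-3 + k))
Y((2*3)*(-2))² = (4/(-3 + (2*3)*(-2)))² = (4/(-3 + 6*(-2)))² = (4/(-3 - 12))² = (4/(-15))² = (4*(-1/15))² = (-4/15)² = 16/225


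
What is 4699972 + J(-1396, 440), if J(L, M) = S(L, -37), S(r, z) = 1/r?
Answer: 6561160911/1396 ≈ 4.7000e+6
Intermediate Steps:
J(L, M) = 1/L
4699972 + J(-1396, 440) = 4699972 + 1/(-1396) = 4699972 - 1/1396 = 6561160911/1396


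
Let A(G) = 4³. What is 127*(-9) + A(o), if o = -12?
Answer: -1079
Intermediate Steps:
A(G) = 64
127*(-9) + A(o) = 127*(-9) + 64 = -1143 + 64 = -1079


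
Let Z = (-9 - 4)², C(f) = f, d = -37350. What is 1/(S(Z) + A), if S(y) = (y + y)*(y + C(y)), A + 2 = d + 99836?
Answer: 1/176728 ≈ 5.6584e-6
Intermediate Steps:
Z = 169 (Z = (-13)² = 169)
A = 62484 (A = -2 + (-37350 + 99836) = -2 + 62486 = 62484)
S(y) = 4*y² (S(y) = (y + y)*(y + y) = (2*y)*(2*y) = 4*y²)
1/(S(Z) + A) = 1/(4*169² + 62484) = 1/(4*28561 + 62484) = 1/(114244 + 62484) = 1/176728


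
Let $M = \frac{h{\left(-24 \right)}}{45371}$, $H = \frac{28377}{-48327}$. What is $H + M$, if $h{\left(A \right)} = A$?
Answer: $- \frac{429550905}{730881439} \approx -0.58772$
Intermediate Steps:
$H = - \frac{9459}{16109}$ ($H = 28377 \left(- \frac{1}{48327}\right) = - \frac{9459}{16109} \approx -0.58719$)
$M = - \frac{24}{45371} \approx -0.00052897$
$H + M = - \frac{9459}{16109} - \frac{24}{45371} = - \frac{429550905}{730881439}$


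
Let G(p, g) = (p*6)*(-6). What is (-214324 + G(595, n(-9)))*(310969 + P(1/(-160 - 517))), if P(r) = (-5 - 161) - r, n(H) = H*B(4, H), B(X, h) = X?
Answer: -49603751262208/677 ≈ -7.3270e+10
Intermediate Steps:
n(H) = 4*H (n(H) = H*4 = 4*H)
G(p, g) = -36*p (G(p, g) = (6*p)*(-6) = -36*p)
P(r) = -166 - r
(-214324 + G(595, n(-9)))*(310969 + P(1/(-160 - 517))) = (-214324 - 36*595)*(310969 + (-166 - 1/(-160 - 517))) = (-214324 - 21420)*(310969 + (-166 - 1/(-677))) = -235744*(310969 + (-166 - 1*(-1/677))) = -235744*(310969 + (-166 + 1/677)) = -235744*(310969 - 112381/677) = -235744*210413632/677 = -49603751262208/677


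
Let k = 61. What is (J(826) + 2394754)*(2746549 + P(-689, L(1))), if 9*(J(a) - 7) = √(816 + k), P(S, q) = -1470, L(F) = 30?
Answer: 6573808131119 + 2745079*√877/9 ≈ 6.5738e+12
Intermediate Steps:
J(a) = 7 + √877/9 (J(a) = 7 + √(816 + 61)/9 = 7 + √877/9)
(J(826) + 2394754)*(2746549 + P(-689, L(1))) = ((7 + √877/9) + 2394754)*(2746549 - 1470) = (2394761 + √877/9)*2745079 = 6573808131119 + 2745079*√877/9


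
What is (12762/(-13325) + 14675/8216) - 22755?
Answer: -191621980709/8421400 ≈ -22754.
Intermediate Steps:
(12762/(-13325) + 14675/8216) - 22755 = (12762*(-1/13325) + 14675*(1/8216)) - 22755 = (-12762/13325 + 14675/8216) - 22755 = 6976291/8421400 - 22755 = -191621980709/8421400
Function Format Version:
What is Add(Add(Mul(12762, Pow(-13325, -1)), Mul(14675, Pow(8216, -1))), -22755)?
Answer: Rational(-191621980709, 8421400) ≈ -22754.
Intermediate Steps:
Add(Add(Mul(12762, Pow(-13325, -1)), Mul(14675, Pow(8216, -1))), -22755) = Add(Add(Mul(12762, Rational(-1, 13325)), Mul(14675, Rational(1, 8216))), -22755) = Add(Add(Rational(-12762, 13325), Rational(14675, 8216)), -22755) = Add(Rational(6976291, 8421400), -22755) = Rational(-191621980709, 8421400)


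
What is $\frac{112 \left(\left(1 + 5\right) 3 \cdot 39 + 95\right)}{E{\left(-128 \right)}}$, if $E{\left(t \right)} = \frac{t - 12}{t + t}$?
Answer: $\frac{816128}{5} \approx 1.6323 \cdot 10^{5}$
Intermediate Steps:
$E{\left(t \right)} = \frac{-12 + t}{2 t}$
$\frac{112 \left(\left(1 + 5\right) 3 \cdot 39 + 95\right)}{E{\left(-128 \right)}} = \frac{112 \left(\left(1 + 5\right) 3 \cdot 39 + 95\right)}{\frac{1}{2} \frac{1}{-128} \left(-12 - 128\right)} = \frac{112 \left(6 \cdot 3 \cdot 39 + 95\right)}{\frac{1}{2} \left(- \frac{1}{128}\right) \left(-140\right)} = \frac{112 \left(18 \cdot 39 + 95\right)}{\frac{35}{64}} = 112 \left(702 + 95\right) \frac{64}{35} = 112 \cdot 797 \cdot \frac{64}{35} = 89264 \cdot \frac{64}{35} = \frac{816128}{5}$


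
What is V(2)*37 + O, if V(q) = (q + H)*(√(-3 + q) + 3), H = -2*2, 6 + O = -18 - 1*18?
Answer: -264 - 74*I ≈ -264.0 - 74.0*I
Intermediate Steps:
O = -42 (O = -6 + (-18 - 1*18) = -6 + (-18 - 18) = -6 - 36 = -42)
H = -4
V(q) = (-4 + q)*(3 + √(-3 + q)) (V(q) = (q - 4)*(√(-3 + q) + 3) = (-4 + q)*(3 + √(-3 + q)))
V(2)*37 + O = (-12 - 4*√(-3 + 2) + 3*2 + 2*√(-3 + 2))*37 - 42 = (-12 - 4*I + 6 + 2*√(-1))*37 - 42 = (-12 - 4*I + 6 + 2*I)*37 - 42 = (-6 - 2*I)*37 - 42 = (-222 - 74*I) - 42 = -264 - 74*I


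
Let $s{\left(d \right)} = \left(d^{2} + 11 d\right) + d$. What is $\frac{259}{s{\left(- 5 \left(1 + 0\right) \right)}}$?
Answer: $- \frac{37}{5} \approx -7.4$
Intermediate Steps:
$s{\left(d \right)} = d^{2} + 12 d$
$\frac{259}{s{\left(- 5 \left(1 + 0\right) \right)}} = \frac{259}{- 5 \left(1 + 0\right) \left(12 - 5 \left(1 + 0\right)\right)} = \frac{259}{\left(-5\right) 1 \left(12 - 5\right)} = \frac{259}{\left(-5\right) \left(12 - 5\right)} = \frac{259}{\left(-5\right) 7} = \frac{259}{-35} = 259 \left(- \frac{1}{35}\right) = - \frac{37}{5}$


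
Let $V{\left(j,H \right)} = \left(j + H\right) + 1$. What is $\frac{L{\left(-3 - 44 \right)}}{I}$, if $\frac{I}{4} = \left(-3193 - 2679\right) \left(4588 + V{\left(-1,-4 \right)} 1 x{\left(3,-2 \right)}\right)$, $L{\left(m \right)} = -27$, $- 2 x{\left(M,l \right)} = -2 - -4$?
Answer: $\frac{27}{107856896} \approx 2.5033 \cdot 10^{-7}$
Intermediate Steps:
$V{\left(j,H \right)} = 1 + H + j$ ($V{\left(j,H \right)} = \left(H + j\right) + 1 = 1 + H + j$)
$x{\left(M,l \right)} = -1$ ($x{\left(M,l \right)} = - \frac{-2 - -4}{2} = - \frac{-2 + 4}{2} = \left(- \frac{1}{2}\right) 2 = -1$)
$I = -107856896$ ($I = 4 \left(-3193 - 2679\right) \left(4588 + \left(1 - 4 - 1\right) 1 \left(-1\right)\right) = 4 \left(- 5872 \left(4588 + \left(-4\right) 1 \left(-1\right)\right)\right) = 4 \left(- 5872 \left(4588 - -4\right)\right) = 4 \left(- 5872 \left(4588 + 4\right)\right) = 4 \left(\left(-5872\right) 4592\right) = 4 \left(-26964224\right) = -107856896$)
$\frac{L{\left(-3 - 44 \right)}}{I} = - \frac{27}{-107856896} = \left(-27\right) \left(- \frac{1}{107856896}\right) = \frac{27}{107856896}$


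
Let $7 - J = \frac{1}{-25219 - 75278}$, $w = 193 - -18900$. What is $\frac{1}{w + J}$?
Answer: $\frac{100497}{1919492701} \approx 5.2356 \cdot 10^{-5}$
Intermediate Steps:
$w = 19093$ ($w = 193 + 18900 = 19093$)
$J = \frac{703480}{100497}$ ($J = 7 - \frac{1}{-25219 - 75278} = 7 - \frac{1}{-100497} = 7 - - \frac{1}{100497} = 7 + \frac{1}{100497} = \frac{703480}{100497} \approx 7.0$)
$\frac{1}{w + J} = \frac{1}{19093 + \frac{703480}{100497}} = \frac{1}{\frac{1919492701}{100497}} = \frac{100497}{1919492701}$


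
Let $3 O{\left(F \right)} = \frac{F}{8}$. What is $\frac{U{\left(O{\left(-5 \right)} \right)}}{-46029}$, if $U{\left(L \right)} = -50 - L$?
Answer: $\frac{1195}{1104696} \approx 0.0010817$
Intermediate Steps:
$O{\left(F \right)} = \frac{F}{24}$ ($O{\left(F \right)} = \frac{F \frac{1}{8}}{3} = \frac{\frac{1}{8} F}{3} = \frac{F}{24}$)
$\frac{U{\left(O{\left(-5 \right)} \right)}}{-46029} = \frac{-50 - \frac{1}{24} \left(-5\right)}{-46029} = \left(-50 - - \frac{5}{24}\right) \left(- \frac{1}{46029}\right) = \left(-50 + \frac{5}{24}\right) \left(- \frac{1}{46029}\right) = \left(- \frac{1195}{24}\right) \left(- \frac{1}{46029}\right) = \frac{1195}{1104696}$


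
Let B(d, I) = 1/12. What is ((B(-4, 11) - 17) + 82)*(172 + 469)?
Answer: 500621/12 ≈ 41718.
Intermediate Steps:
B(d, I) = 1/12
((B(-4, 11) - 17) + 82)*(172 + 469) = ((1/12 - 17) + 82)*(172 + 469) = (-203/12 + 82)*641 = (781/12)*641 = 500621/12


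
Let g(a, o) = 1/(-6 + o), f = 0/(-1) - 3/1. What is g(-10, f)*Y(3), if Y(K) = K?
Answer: -⅓ ≈ -0.33333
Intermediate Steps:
f = -3 (f = 0*(-1) - 3*1 = 0 - 3 = -3)
g(-10, f)*Y(3) = 3/(-6 - 3) = 3/(-9) = -⅑*3 = -⅓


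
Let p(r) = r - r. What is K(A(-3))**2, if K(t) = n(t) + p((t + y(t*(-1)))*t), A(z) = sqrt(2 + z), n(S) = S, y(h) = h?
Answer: -1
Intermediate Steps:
p(r) = 0
K(t) = t (K(t) = t + 0 = t)
K(A(-3))**2 = (sqrt(2 - 3))**2 = (sqrt(-1))**2 = I**2 = -1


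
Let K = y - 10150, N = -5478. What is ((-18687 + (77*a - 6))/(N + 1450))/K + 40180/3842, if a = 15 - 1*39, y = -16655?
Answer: 723029563113/69137135780 ≈ 10.458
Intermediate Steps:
a = -24 (a = 15 - 39 = -24)
K = -26805 (K = -16655 - 10150 = -26805)
((-18687 + (77*a - 6))/(N + 1450))/K + 40180/3842 = ((-18687 + (77*(-24) - 6))/(-5478 + 1450))/(-26805) + 40180/3842 = ((-18687 + (-1848 - 6))/(-4028))*(-1/26805) + 40180*(1/3842) = ((-18687 - 1854)*(-1/4028))*(-1/26805) + 20090/1921 = -20541*(-1/4028)*(-1/26805) + 20090/1921 = (20541/4028)*(-1/26805) + 20090/1921 = -6847/35990180 + 20090/1921 = 723029563113/69137135780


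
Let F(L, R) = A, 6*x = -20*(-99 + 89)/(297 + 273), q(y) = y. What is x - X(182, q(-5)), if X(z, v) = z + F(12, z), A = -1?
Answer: -30941/171 ≈ -180.94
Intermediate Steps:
x = 10/171 (x = (-20*(-99 + 89)/(297 + 273))/6 = (-(-200)/570)/6 = (-20*(-1/57))/6 = (⅙)*(20/57) = 10/171 ≈ 0.058480)
F(L, R) = -1
X(z, v) = -1 + z (X(z, v) = z - 1 = -1 + z)
x - X(182, q(-5)) = 10/171 - (-1 + 182) = 10/171 - 1*181 = 10/171 - 181 = -30941/171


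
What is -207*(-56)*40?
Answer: 463680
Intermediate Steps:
-207*(-56)*40 = 11592*40 = 463680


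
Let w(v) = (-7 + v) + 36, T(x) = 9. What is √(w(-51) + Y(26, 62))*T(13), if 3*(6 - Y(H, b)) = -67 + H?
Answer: 3*I*√21 ≈ 13.748*I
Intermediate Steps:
Y(H, b) = 85/3 - H/3 (Y(H, b) = 6 - (-67 + H)/3 = 6 + (67/3 - H/3) = 85/3 - H/3)
w(v) = 29 + v
√(w(-51) + Y(26, 62))*T(13) = √((29 - 51) + (85/3 - ⅓*26))*9 = √(-22 + (85/3 - 26/3))*9 = √(-22 + 59/3)*9 = √(-7/3)*9 = (I*√21/3)*9 = 3*I*√21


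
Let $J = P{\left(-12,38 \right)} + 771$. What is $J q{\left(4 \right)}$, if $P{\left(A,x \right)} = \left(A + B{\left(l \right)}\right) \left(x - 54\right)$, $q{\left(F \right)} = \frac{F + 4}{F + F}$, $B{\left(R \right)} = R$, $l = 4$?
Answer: $899$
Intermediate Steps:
$q{\left(F \right)} = \frac{4 + F}{2 F}$
$P{\left(A,x \right)} = \left(-54 + x\right) \left(4 + A\right)$ ($P{\left(A,x \right)} = \left(A + 4\right) \left(x - 54\right) = \left(4 + A\right) \left(-54 + x\right) = \left(-54 + x\right) \left(4 + A\right)$)
$J = 899$ ($J = \left(-216 - -648 + 4 \cdot 38 - 456\right) + 771 = \left(-216 + 648 + 152 - 456\right) + 771 = 128 + 771 = 899$)
$J q{\left(4 \right)} = 899 \frac{4 + 4}{2 \cdot 4} = 899 \cdot \frac{1}{2} \cdot \frac{1}{4} \cdot 8 = 899 \cdot 1 = 899$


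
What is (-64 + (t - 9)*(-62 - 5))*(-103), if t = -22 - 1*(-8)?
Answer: -152131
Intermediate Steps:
t = -14 (t = -22 + 8 = -14)
(-64 + (t - 9)*(-62 - 5))*(-103) = (-64 + (-14 - 9)*(-62 - 5))*(-103) = (-64 - 23*(-67))*(-103) = (-64 + 1541)*(-103) = 1477*(-103) = -152131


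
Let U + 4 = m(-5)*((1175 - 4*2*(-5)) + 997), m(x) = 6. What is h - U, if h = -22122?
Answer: -35390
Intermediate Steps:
U = 13268 (U = -4 + 6*((1175 - 4*2*(-5)) + 997) = -4 + 6*((1175 - 8*(-5)) + 997) = -4 + 6*((1175 + 40) + 997) = -4 + 6*(1215 + 997) = -4 + 6*2212 = -4 + 13272 = 13268)
h - U = -22122 - 1*13268 = -22122 - 13268 = -35390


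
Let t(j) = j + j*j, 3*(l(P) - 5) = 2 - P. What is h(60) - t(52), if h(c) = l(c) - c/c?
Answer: -8314/3 ≈ -2771.3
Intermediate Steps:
l(P) = 17/3 - P/3 (l(P) = 5 + (2 - P)/3 = 5 + (⅔ - P/3) = 17/3 - P/3)
t(j) = j + j²
h(c) = 14/3 - c/3 (h(c) = (17/3 - c/3) - c/c = (17/3 - c/3) - 1*1 = (17/3 - c/3) - 1 = 14/3 - c/3)
h(60) - t(52) = (14/3 - ⅓*60) - 52*(1 + 52) = (14/3 - 20) - 52*53 = -46/3 - 1*2756 = -46/3 - 2756 = -8314/3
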